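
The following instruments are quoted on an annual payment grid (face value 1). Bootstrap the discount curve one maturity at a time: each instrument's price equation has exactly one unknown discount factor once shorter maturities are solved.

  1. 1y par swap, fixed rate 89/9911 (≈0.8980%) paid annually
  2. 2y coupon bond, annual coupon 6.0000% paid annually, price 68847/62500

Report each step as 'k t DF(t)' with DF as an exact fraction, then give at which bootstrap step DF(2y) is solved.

step 1 [1y] swap r/1=89/9911: DF=(1 − 89/9911·(0))/(1+89/9911) = 9911/10000 ≈ 0.991100
step 2 [2y] bond c/1=3/50: DF=(68847/62500 − 3/50·(0.991100))/(1+3/50) = 9831/10000 ≈ 0.983100

1 1 9911/10000
2 2 9831/10000
DF(2y) is solved at step 2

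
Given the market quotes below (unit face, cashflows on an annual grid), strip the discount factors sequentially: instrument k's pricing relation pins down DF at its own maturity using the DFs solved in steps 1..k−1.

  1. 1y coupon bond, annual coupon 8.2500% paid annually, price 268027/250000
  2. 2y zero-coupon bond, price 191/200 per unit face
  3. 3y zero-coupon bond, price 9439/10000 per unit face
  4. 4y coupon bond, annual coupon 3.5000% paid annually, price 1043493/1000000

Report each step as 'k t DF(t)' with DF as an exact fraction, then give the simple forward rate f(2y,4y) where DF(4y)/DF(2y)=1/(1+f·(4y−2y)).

1 1 619/625
2 2 191/200
3 3 9439/10000
4 4 1821/2000
f(2y,4y) = ((191/200)/(1821/2000) − 1)/(2) = 89/3642 ≈ 2.4437%

step 1 [1y] bond c/1=33/400: DF=(268027/250000 − 33/400·(0))/(1+33/400) = 619/625 ≈ 0.990400
step 2 [2y] zero: DF = P = 191/200 ≈ 0.955000
step 3 [3y] zero: DF = P = 9439/10000 ≈ 0.943900
step 4 [4y] bond c/1=7/200: DF=(1043493/1000000 − 7/200·(0.990400+0.955000+0.943900))/(1+7/200) = 1821/2000 ≈ 0.910500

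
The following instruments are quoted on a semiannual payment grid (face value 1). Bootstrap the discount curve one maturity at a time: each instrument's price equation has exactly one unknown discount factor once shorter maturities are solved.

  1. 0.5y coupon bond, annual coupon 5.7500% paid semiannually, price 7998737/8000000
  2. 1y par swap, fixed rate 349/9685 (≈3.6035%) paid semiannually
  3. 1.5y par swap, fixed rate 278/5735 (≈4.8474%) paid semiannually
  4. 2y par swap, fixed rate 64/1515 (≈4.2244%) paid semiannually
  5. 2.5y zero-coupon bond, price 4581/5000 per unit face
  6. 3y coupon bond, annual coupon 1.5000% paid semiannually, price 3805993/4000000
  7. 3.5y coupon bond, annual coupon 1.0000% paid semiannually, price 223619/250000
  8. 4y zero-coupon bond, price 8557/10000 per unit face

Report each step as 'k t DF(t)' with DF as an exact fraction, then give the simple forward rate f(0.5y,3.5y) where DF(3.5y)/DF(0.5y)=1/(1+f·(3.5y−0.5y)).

step 1 [0.5y] bond c/2=23/800: DF=(7998737/8000000 − 23/800·(0))/(1+23/800) = 9719/10000 ≈ 0.971900
step 2 [1y] swap r/2=349/19370: DF=(1 − 349/19370·(0.971900))/(1+349/19370) = 9651/10000 ≈ 0.965100
step 3 [1.5y] swap r/2=139/5735: DF=(1 − 139/5735·(0.971900+0.965100))/(1+139/5735) = 1861/2000 ≈ 0.930500
step 4 [2y] swap r/2=32/1515: DF=(1 − 32/1515·(0.971900+0.965100+0.930500))/(1+32/1515) = 23/25 ≈ 0.920000
step 5 [2.5y] zero: DF = P = 4581/5000 ≈ 0.916200
step 6 [3y] bond c/2=3/400: DF=(3805993/4000000 − 3/400·(0.971900+0.965100+0.930500+0.920000+0.916200))/(1+3/400) = 4547/5000 ≈ 0.909400
step 7 [3.5y] bond c/2=1/200: DF=(223619/250000 − 1/200·(0.971900+0.965100+0.930500+0.920000+0.916200+0.909400))/(1+1/200) = 8621/10000 ≈ 0.862100
step 8 [4y] zero: DF = P = 8557/10000 ≈ 0.855700

1 1/2 9719/10000
2 1 9651/10000
3 3/2 1861/2000
4 2 23/25
5 5/2 4581/5000
6 3 4547/5000
7 7/2 8621/10000
8 4 8557/10000
f(0.5y,3.5y) = ((9719/10000)/(8621/10000) − 1)/(3) = 366/8621 ≈ 4.2454%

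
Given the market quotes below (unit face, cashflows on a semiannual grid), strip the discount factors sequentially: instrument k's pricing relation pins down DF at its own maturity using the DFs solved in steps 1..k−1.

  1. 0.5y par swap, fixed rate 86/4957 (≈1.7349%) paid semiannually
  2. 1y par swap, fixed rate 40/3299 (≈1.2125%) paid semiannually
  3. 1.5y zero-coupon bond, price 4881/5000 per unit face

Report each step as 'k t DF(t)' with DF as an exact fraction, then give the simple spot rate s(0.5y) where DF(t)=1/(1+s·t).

1 1/2 4957/5000
2 1 247/250
3 3/2 4881/5000
s(0.5y) = (1/(4957/5000) − 1)/(1/2) = 86/4957 ≈ 1.7349%

step 1 [0.5y] swap r/2=43/4957: DF=(1 − 43/4957·(0))/(1+43/4957) = 4957/5000 ≈ 0.991400
step 2 [1y] swap r/2=20/3299: DF=(1 − 20/3299·(0.991400))/(1+20/3299) = 247/250 ≈ 0.988000
step 3 [1.5y] zero: DF = P = 4881/5000 ≈ 0.976200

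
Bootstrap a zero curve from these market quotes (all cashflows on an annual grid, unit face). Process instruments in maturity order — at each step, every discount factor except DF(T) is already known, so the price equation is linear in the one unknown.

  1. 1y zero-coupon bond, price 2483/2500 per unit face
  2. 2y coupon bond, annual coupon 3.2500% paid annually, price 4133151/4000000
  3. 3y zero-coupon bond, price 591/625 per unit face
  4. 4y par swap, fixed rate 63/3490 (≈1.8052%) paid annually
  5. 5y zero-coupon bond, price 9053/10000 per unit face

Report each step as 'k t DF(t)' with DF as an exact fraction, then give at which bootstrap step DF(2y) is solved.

1 1 2483/2500
2 2 1939/2000
3 3 591/625
4 4 9307/10000
5 5 9053/10000
DF(2y) is solved at step 2

step 1 [1y] zero: DF = P = 2483/2500 ≈ 0.993200
step 2 [2y] bond c/1=13/400: DF=(4133151/4000000 − 13/400·(0.993200))/(1+13/400) = 1939/2000 ≈ 0.969500
step 3 [3y] zero: DF = P = 591/625 ≈ 0.945600
step 4 [4y] swap r/1=63/3490: DF=(1 − 63/3490·(0.993200+0.969500+0.945600))/(1+63/3490) = 9307/10000 ≈ 0.930700
step 5 [5y] zero: DF = P = 9053/10000 ≈ 0.905300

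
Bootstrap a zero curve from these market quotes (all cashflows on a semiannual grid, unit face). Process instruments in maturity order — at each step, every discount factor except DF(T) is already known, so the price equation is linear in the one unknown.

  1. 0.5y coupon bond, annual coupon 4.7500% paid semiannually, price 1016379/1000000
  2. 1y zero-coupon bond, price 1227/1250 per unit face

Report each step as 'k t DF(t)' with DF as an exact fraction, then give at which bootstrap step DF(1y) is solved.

1 1/2 1241/1250
2 1 1227/1250
DF(1y) is solved at step 2

step 1 [0.5y] bond c/2=19/800: DF=(1016379/1000000 − 19/800·(0))/(1+19/800) = 1241/1250 ≈ 0.992800
step 2 [1y] zero: DF = P = 1227/1250 ≈ 0.981600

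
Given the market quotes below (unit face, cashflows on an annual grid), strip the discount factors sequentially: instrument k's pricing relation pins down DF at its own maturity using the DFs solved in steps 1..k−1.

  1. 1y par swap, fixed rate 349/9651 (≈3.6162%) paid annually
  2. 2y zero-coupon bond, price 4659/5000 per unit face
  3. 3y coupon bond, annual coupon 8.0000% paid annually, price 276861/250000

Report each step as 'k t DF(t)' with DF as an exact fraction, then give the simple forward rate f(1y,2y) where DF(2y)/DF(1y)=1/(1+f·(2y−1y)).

step 1 [1y] swap r/1=349/9651: DF=(1 − 349/9651·(0))/(1+349/9651) = 9651/10000 ≈ 0.965100
step 2 [2y] zero: DF = P = 4659/5000 ≈ 0.931800
step 3 [3y] bond c/1=2/25: DF=(276861/250000 − 2/25·(0.965100+0.931800))/(1+2/25) = 8849/10000 ≈ 0.884900

1 1 9651/10000
2 2 4659/5000
3 3 8849/10000
f(1y,2y) = ((9651/10000)/(4659/5000) − 1)/(1) = 111/3106 ≈ 3.5737%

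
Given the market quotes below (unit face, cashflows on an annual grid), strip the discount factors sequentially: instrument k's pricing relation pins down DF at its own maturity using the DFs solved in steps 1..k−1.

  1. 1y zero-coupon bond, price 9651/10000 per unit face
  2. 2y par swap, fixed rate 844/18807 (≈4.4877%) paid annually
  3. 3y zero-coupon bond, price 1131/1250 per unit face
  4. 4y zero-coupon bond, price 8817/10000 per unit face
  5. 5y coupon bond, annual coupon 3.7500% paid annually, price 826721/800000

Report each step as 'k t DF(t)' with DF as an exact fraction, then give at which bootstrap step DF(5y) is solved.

1 1 9651/10000
2 2 2289/2500
3 3 1131/1250
4 4 8817/10000
5 5 1727/2000
DF(5y) is solved at step 5

step 1 [1y] zero: DF = P = 9651/10000 ≈ 0.965100
step 2 [2y] swap r/1=844/18807: DF=(1 − 844/18807·(0.965100))/(1+844/18807) = 2289/2500 ≈ 0.915600
step 3 [3y] zero: DF = P = 1131/1250 ≈ 0.904800
step 4 [4y] zero: DF = P = 8817/10000 ≈ 0.881700
step 5 [5y] bond c/1=3/80: DF=(826721/800000 − 3/80·(0.965100+0.915600+0.904800+0.881700))/(1+3/80) = 1727/2000 ≈ 0.863500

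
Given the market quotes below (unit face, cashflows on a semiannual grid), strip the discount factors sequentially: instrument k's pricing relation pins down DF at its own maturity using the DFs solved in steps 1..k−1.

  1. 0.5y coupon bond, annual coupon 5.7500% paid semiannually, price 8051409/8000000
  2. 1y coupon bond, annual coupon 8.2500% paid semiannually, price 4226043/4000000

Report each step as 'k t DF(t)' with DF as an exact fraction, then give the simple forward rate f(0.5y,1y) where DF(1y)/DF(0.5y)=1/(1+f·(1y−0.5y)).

step 1 [0.5y] bond c/2=23/800: DF=(8051409/8000000 − 23/800·(0))/(1+23/800) = 9783/10000 ≈ 0.978300
step 2 [1y] bond c/2=33/800: DF=(4226043/4000000 − 33/800·(0.978300))/(1+33/800) = 9759/10000 ≈ 0.975900

1 1/2 9783/10000
2 1 9759/10000
f(0.5y,1y) = ((9783/10000)/(9759/10000) − 1)/(1/2) = 16/3253 ≈ 0.4919%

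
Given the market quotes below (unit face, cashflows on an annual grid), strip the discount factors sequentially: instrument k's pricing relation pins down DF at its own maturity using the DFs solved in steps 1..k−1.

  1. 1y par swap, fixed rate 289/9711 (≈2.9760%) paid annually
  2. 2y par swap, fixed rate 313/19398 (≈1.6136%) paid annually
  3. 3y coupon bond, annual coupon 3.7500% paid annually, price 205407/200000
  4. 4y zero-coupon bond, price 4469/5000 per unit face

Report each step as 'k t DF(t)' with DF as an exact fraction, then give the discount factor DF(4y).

step 1 [1y] swap r/1=289/9711: DF=(1 − 289/9711·(0))/(1+289/9711) = 9711/10000 ≈ 0.971100
step 2 [2y] swap r/1=313/19398: DF=(1 − 313/19398·(0.971100))/(1+313/19398) = 9687/10000 ≈ 0.968700
step 3 [3y] bond c/1=3/80: DF=(205407/200000 − 3/80·(0.971100+0.968700))/(1+3/80) = 4599/5000 ≈ 0.919800
step 4 [4y] zero: DF = P = 4469/5000 ≈ 0.893800

1 1 9711/10000
2 2 9687/10000
3 3 4599/5000
4 4 4469/5000
DF(4y) = 4469/5000 ≈ 0.893800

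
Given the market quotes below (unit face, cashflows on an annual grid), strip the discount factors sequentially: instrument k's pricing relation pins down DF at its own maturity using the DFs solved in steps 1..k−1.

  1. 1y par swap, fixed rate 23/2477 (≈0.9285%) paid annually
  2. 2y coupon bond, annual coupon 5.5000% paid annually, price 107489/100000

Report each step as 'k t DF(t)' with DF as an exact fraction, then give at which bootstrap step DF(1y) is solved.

step 1 [1y] swap r/1=23/2477: DF=(1 − 23/2477·(0))/(1+23/2477) = 2477/2500 ≈ 0.990800
step 2 [2y] bond c/1=11/200: DF=(107489/100000 − 11/200·(0.990800))/(1+11/200) = 1209/1250 ≈ 0.967200

1 1 2477/2500
2 2 1209/1250
DF(1y) is solved at step 1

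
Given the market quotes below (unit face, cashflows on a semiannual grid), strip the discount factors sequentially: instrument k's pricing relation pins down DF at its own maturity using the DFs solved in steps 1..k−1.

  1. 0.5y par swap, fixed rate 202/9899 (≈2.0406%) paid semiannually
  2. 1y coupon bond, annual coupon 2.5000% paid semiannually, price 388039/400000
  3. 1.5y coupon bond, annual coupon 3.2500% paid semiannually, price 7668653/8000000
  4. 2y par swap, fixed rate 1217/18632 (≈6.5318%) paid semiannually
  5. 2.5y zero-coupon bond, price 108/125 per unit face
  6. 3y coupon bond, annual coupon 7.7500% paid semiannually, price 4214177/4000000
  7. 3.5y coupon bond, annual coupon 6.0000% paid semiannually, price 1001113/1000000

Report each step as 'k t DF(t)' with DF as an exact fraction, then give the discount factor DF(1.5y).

step 1 [0.5y] swap r/2=101/9899: DF=(1 − 101/9899·(0))/(1+101/9899) = 9899/10000 ≈ 0.989900
step 2 [1y] bond c/2=1/80: DF=(388039/400000 − 1/80·(0.989900))/(1+1/80) = 9459/10000 ≈ 0.945900
step 3 [1.5y] bond c/2=13/800: DF=(7668653/8000000 − 13/800·(0.989900+0.945900))/(1+13/800) = 9123/10000 ≈ 0.912300
step 4 [2y] swap r/2=1217/37264: DF=(1 − 1217/37264·(0.989900+0.945900+0.912300))/(1+1217/37264) = 8783/10000 ≈ 0.878300
step 5 [2.5y] zero: DF = P = 108/125 ≈ 0.864000
step 6 [3y] bond c/2=31/800: DF=(4214177/4000000 − 31/800·(0.989900+0.945900+0.912300+0.878300+0.864000))/(1+31/800) = 843/1000 ≈ 0.843000
step 7 [3.5y] bond c/2=3/100: DF=(1001113/1000000 − 3/100·(0.989900+0.945900+0.912300+0.878300+0.864000+0.843000))/(1+3/100) = 8137/10000 ≈ 0.813700

1 1/2 9899/10000
2 1 9459/10000
3 3/2 9123/10000
4 2 8783/10000
5 5/2 108/125
6 3 843/1000
7 7/2 8137/10000
DF(1.5y) = 9123/10000 ≈ 0.912300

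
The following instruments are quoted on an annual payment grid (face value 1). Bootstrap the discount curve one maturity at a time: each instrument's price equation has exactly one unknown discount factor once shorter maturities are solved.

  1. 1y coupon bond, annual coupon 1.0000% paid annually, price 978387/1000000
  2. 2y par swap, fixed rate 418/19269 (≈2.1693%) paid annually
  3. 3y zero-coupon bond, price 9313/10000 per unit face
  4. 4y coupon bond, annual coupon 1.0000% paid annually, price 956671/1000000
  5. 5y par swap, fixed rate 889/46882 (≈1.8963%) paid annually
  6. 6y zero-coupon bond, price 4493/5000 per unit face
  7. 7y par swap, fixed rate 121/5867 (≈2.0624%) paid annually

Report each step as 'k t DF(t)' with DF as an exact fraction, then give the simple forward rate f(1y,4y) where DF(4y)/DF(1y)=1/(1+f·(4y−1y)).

step 1 [1y] bond c/1=1/100: DF=(978387/1000000 − 1/100·(0))/(1+1/100) = 9687/10000 ≈ 0.968700
step 2 [2y] swap r/1=418/19269: DF=(1 − 418/19269·(0.968700))/(1+418/19269) = 4791/5000 ≈ 0.958200
step 3 [3y] zero: DF = P = 9313/10000 ≈ 0.931300
step 4 [4y] bond c/1=1/100: DF=(956671/1000000 − 1/100·(0.968700+0.958200+0.931300))/(1+1/100) = 9189/10000 ≈ 0.918900
step 5 [5y] swap r/1=889/46882: DF=(1 − 889/46882·(0.968700+0.958200+0.931300+0.918900))/(1+889/46882) = 9111/10000 ≈ 0.911100
step 6 [6y] zero: DF = P = 4493/5000 ≈ 0.898600
step 7 [7y] swap r/1=121/5867: DF=(1 − 121/5867·(0.968700+0.958200+0.931300+0.918900+0.911100+0.898600))/(1+121/5867) = 8669/10000 ≈ 0.866900

1 1 9687/10000
2 2 4791/5000
3 3 9313/10000
4 4 9189/10000
5 5 9111/10000
6 6 4493/5000
7 7 8669/10000
f(1y,4y) = ((9687/10000)/(9189/10000) − 1)/(3) = 166/9189 ≈ 1.8065%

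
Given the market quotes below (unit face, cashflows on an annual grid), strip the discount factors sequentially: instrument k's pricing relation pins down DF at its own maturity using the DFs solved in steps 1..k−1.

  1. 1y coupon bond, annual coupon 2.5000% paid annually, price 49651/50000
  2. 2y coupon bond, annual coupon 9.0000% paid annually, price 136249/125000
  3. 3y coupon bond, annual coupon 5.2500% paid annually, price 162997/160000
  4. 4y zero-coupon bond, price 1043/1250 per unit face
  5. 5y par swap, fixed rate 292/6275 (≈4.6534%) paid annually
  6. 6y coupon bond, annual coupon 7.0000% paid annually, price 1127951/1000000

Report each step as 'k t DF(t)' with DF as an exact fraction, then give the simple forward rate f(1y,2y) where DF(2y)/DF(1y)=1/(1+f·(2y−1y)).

step 1 [1y] bond c/1=1/40: DF=(49651/50000 − 1/40·(0))/(1+1/40) = 1211/1250 ≈ 0.968800
step 2 [2y] bond c/1=9/100: DF=(136249/125000 − 9/100·(0.968800))/(1+9/100) = 23/25 ≈ 0.920000
step 3 [3y] bond c/1=21/400: DF=(162997/160000 − 21/400·(0.968800+0.920000))/(1+21/400) = 8737/10000 ≈ 0.873700
step 4 [4y] zero: DF = P = 1043/1250 ≈ 0.834400
step 5 [5y] swap r/1=292/6275: DF=(1 − 292/6275·(0.968800+0.920000+0.873700+0.834400))/(1+292/6275) = 1989/2500 ≈ 0.795600
step 6 [6y] bond c/1=7/100: DF=(1127951/1000000 − 7/100·(0.968800+0.920000+0.873700+0.834400+0.795600))/(1+7/100) = 1917/2500 ≈ 0.766800

1 1 1211/1250
2 2 23/25
3 3 8737/10000
4 4 1043/1250
5 5 1989/2500
6 6 1917/2500
f(1y,2y) = ((1211/1250)/(23/25) − 1)/(1) = 61/1150 ≈ 5.3043%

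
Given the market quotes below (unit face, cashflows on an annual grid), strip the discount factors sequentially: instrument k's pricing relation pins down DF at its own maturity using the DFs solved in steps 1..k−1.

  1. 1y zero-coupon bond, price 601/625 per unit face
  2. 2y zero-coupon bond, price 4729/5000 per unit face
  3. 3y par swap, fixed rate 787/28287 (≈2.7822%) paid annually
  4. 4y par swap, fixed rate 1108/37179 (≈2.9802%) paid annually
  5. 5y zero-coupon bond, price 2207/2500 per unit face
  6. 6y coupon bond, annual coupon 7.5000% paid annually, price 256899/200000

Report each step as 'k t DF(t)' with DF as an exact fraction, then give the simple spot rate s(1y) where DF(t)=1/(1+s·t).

step 1 [1y] zero: DF = P = 601/625 ≈ 0.961600
step 2 [2y] zero: DF = P = 4729/5000 ≈ 0.945800
step 3 [3y] swap r/1=787/28287: DF=(1 − 787/28287·(0.961600+0.945800))/(1+787/28287) = 9213/10000 ≈ 0.921300
step 4 [4y] swap r/1=1108/37179: DF=(1 − 1108/37179·(0.961600+0.945800+0.921300))/(1+1108/37179) = 2223/2500 ≈ 0.889200
step 5 [5y] zero: DF = P = 2207/2500 ≈ 0.882800
step 6 [6y] bond c/1=3/40: DF=(256899/200000 − 3/40·(0.961600+0.945800+0.921300+0.889200+0.882800))/(1+3/40) = 8739/10000 ≈ 0.873900

1 1 601/625
2 2 4729/5000
3 3 9213/10000
4 4 2223/2500
5 5 2207/2500
6 6 8739/10000
s(1y) = (1/(601/625) − 1)/(1) = 24/601 ≈ 3.9933%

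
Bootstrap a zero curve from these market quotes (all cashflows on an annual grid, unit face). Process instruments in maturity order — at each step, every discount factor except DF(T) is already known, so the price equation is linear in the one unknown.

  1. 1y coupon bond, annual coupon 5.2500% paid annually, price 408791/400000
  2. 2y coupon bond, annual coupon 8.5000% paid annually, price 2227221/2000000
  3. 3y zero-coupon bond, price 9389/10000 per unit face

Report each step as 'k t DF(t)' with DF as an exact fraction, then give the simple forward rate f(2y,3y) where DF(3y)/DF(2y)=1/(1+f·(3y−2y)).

1 1 971/1000
2 2 9503/10000
3 3 9389/10000
f(2y,3y) = ((9503/10000)/(9389/10000) − 1)/(1) = 114/9389 ≈ 1.2142%

step 1 [1y] bond c/1=21/400: DF=(408791/400000 − 21/400·(0))/(1+21/400) = 971/1000 ≈ 0.971000
step 2 [2y] bond c/1=17/200: DF=(2227221/2000000 − 17/200·(0.971000))/(1+17/200) = 9503/10000 ≈ 0.950300
step 3 [3y] zero: DF = P = 9389/10000 ≈ 0.938900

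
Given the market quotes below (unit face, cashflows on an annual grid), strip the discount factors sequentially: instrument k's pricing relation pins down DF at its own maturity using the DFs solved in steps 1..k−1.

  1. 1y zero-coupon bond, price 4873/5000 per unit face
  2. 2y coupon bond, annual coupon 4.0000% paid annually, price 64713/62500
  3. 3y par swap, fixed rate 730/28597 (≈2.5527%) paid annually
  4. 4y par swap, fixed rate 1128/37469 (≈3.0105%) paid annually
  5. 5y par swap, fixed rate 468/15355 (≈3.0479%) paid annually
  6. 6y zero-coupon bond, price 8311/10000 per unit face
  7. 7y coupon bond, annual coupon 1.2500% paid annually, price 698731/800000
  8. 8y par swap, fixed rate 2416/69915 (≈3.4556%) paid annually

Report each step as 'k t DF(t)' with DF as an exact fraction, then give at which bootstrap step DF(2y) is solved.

step 1 [1y] zero: DF = P = 4873/5000 ≈ 0.974600
step 2 [2y] bond c/1=1/25: DF=(64713/62500 − 1/25·(0.974600))/(1+1/25) = 9581/10000 ≈ 0.958100
step 3 [3y] swap r/1=730/28597: DF=(1 − 730/28597·(0.974600+0.958100))/(1+730/28597) = 927/1000 ≈ 0.927000
step 4 [4y] swap r/1=1128/37469: DF=(1 − 1128/37469·(0.974600+0.958100+0.927000))/(1+1128/37469) = 1109/1250 ≈ 0.887200
step 5 [5y] swap r/1=468/15355: DF=(1 − 468/15355·(0.974600+0.958100+0.927000+0.887200))/(1+468/15355) = 2149/2500 ≈ 0.859600
step 6 [6y] zero: DF = P = 8311/10000 ≈ 0.831100
step 7 [7y] bond c/1=1/80: DF=(698731/800000 − 1/80·(0.974600+0.958100+0.927000+0.887200+0.859600+0.831100))/(1+1/80) = 1591/2000 ≈ 0.795500
step 8 [8y] swap r/1=2416/69915: DF=(1 − 2416/69915·(0.974600+0.958100+0.927000+0.887200+0.859600+0.831100+0.795500))/(1+2416/69915) = 474/625 ≈ 0.758400

1 1 4873/5000
2 2 9581/10000
3 3 927/1000
4 4 1109/1250
5 5 2149/2500
6 6 8311/10000
7 7 1591/2000
8 8 474/625
DF(2y) is solved at step 2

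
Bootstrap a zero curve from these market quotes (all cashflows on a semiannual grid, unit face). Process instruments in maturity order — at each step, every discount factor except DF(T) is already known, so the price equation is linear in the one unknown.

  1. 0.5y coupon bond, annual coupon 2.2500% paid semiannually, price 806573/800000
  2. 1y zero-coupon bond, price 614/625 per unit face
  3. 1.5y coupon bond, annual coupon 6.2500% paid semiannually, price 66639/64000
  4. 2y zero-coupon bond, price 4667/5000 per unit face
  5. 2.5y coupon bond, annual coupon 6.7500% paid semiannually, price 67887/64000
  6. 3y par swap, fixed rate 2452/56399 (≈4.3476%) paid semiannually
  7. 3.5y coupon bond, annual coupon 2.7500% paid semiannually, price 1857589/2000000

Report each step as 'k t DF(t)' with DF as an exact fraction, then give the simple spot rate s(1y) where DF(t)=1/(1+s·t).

step 1 [0.5y] bond c/2=9/800: DF=(806573/800000 − 9/800·(0))/(1+9/800) = 997/1000 ≈ 0.997000
step 2 [1y] zero: DF = P = 614/625 ≈ 0.982400
step 3 [1.5y] bond c/2=1/32: DF=(66639/64000 − 1/32·(0.997000+0.982400))/(1+1/32) = 9497/10000 ≈ 0.949700
step 4 [2y] zero: DF = P = 4667/5000 ≈ 0.933400
step 5 [2.5y] bond c/2=27/800: DF=(67887/64000 − 27/800·(0.997000+0.982400+0.949700+0.933400))/(1+27/800) = 9/10 ≈ 0.900000
step 6 [3y] swap r/2=1226/56399: DF=(1 − 1226/56399·(0.997000+0.982400+0.949700+0.933400+0.900000))/(1+1226/56399) = 4387/5000 ≈ 0.877400
step 7 [3.5y] bond c/2=11/800: DF=(1857589/2000000 − 11/800·(0.997000+0.982400+0.949700+0.933400+0.900000+0.877400))/(1+11/800) = 8397/10000 ≈ 0.839700

1 1/2 997/1000
2 1 614/625
3 3/2 9497/10000
4 2 4667/5000
5 5/2 9/10
6 3 4387/5000
7 7/2 8397/10000
s(1y) = (1/(614/625) − 1)/(1) = 11/614 ≈ 1.7915%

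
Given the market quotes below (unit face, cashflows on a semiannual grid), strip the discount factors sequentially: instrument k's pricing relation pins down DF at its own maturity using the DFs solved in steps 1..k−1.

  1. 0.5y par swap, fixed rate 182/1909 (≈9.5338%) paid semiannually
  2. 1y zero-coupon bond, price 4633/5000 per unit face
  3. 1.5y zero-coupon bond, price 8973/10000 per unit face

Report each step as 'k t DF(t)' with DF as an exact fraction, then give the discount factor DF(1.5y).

step 1 [0.5y] swap r/2=91/1909: DF=(1 − 91/1909·(0))/(1+91/1909) = 1909/2000 ≈ 0.954500
step 2 [1y] zero: DF = P = 4633/5000 ≈ 0.926600
step 3 [1.5y] zero: DF = P = 8973/10000 ≈ 0.897300

1 1/2 1909/2000
2 1 4633/5000
3 3/2 8973/10000
DF(1.5y) = 8973/10000 ≈ 0.897300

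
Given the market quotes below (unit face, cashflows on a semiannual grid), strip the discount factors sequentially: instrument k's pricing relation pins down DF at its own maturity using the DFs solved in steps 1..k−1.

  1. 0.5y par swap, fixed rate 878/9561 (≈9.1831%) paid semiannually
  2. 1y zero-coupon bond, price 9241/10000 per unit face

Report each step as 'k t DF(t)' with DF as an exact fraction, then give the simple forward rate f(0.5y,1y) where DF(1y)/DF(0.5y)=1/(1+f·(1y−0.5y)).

step 1 [0.5y] swap r/2=439/9561: DF=(1 − 439/9561·(0))/(1+439/9561) = 9561/10000 ≈ 0.956100
step 2 [1y] zero: DF = P = 9241/10000 ≈ 0.924100

1 1/2 9561/10000
2 1 9241/10000
f(0.5y,1y) = ((9561/10000)/(9241/10000) − 1)/(1/2) = 640/9241 ≈ 6.9257%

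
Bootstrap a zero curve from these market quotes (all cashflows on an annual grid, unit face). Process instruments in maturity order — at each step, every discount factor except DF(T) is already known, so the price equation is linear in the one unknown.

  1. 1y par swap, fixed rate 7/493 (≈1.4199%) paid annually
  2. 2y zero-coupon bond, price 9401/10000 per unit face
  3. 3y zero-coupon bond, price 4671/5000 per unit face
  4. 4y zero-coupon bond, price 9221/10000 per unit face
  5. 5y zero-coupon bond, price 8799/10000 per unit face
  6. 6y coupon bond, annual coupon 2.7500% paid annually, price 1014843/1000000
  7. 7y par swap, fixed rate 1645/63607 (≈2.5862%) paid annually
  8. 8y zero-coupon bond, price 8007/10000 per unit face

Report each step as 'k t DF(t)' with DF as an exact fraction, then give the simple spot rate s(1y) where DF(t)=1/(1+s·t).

1 1 493/500
2 2 9401/10000
3 3 4671/5000
4 4 9221/10000
5 5 8799/10000
6 6 8629/10000
7 7 1671/2000
8 8 8007/10000
s(1y) = (1/(493/500) − 1)/(1) = 7/493 ≈ 1.4199%

step 1 [1y] swap r/1=7/493: DF=(1 − 7/493·(0))/(1+7/493) = 493/500 ≈ 0.986000
step 2 [2y] zero: DF = P = 9401/10000 ≈ 0.940100
step 3 [3y] zero: DF = P = 4671/5000 ≈ 0.934200
step 4 [4y] zero: DF = P = 9221/10000 ≈ 0.922100
step 5 [5y] zero: DF = P = 8799/10000 ≈ 0.879900
step 6 [6y] bond c/1=11/400: DF=(1014843/1000000 − 11/400·(0.986000+0.940100+0.934200+0.922100+0.879900))/(1+11/400) = 8629/10000 ≈ 0.862900
step 7 [7y] swap r/1=1645/63607: DF=(1 − 1645/63607·(0.986000+0.940100+0.934200+0.922100+0.879900+0.862900))/(1+1645/63607) = 1671/2000 ≈ 0.835500
step 8 [8y] zero: DF = P = 8007/10000 ≈ 0.800700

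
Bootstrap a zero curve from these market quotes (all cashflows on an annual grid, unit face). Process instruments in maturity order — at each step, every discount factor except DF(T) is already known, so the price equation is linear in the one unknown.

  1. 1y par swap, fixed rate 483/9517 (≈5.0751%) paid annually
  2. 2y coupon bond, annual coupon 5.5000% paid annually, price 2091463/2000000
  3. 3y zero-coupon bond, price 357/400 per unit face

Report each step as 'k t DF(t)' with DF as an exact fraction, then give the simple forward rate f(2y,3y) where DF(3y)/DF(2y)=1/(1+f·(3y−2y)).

step 1 [1y] swap r/1=483/9517: DF=(1 − 483/9517·(0))/(1+483/9517) = 9517/10000 ≈ 0.951700
step 2 [2y] bond c/1=11/200: DF=(2091463/2000000 − 11/200·(0.951700))/(1+11/200) = 1177/1250 ≈ 0.941600
step 3 [3y] zero: DF = P = 357/400 ≈ 0.892500

1 1 9517/10000
2 2 1177/1250
3 3 357/400
f(2y,3y) = ((1177/1250)/(357/400) − 1)/(1) = 491/8925 ≈ 5.5014%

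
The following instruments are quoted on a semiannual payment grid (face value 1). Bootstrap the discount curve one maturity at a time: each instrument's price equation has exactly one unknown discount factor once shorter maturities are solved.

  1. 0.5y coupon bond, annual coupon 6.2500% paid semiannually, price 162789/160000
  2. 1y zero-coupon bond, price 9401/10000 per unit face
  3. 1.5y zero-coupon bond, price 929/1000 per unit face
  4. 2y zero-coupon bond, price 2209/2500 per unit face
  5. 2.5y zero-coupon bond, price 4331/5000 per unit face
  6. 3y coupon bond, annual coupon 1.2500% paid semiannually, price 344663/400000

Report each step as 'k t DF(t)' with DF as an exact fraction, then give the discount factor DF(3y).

step 1 [0.5y] bond c/2=1/32: DF=(162789/160000 − 1/32·(0))/(1+1/32) = 4933/5000 ≈ 0.986600
step 2 [1y] zero: DF = P = 9401/10000 ≈ 0.940100
step 3 [1.5y] zero: DF = P = 929/1000 ≈ 0.929000
step 4 [2y] zero: DF = P = 2209/2500 ≈ 0.883600
step 5 [2.5y] zero: DF = P = 4331/5000 ≈ 0.866200
step 6 [3y] bond c/2=1/160: DF=(344663/400000 − 1/160·(0.986600+0.940100+0.929000+0.883600+0.866200))/(1+1/160) = 8277/10000 ≈ 0.827700

1 1/2 4933/5000
2 1 9401/10000
3 3/2 929/1000
4 2 2209/2500
5 5/2 4331/5000
6 3 8277/10000
DF(3y) = 8277/10000 ≈ 0.827700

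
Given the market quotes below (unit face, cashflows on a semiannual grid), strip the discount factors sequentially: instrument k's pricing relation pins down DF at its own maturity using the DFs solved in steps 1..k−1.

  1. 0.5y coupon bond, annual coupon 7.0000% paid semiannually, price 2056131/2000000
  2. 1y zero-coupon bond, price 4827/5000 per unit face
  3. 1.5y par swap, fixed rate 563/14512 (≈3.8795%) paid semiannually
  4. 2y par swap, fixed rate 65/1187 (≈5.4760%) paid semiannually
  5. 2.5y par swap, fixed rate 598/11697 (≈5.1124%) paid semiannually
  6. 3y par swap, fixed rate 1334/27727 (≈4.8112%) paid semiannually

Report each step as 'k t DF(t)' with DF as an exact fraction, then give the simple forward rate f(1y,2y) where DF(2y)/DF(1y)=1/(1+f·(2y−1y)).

step 1 [0.5y] bond c/2=7/200: DF=(2056131/2000000 − 7/200·(0))/(1+7/200) = 9933/10000 ≈ 0.993300
step 2 [1y] zero: DF = P = 4827/5000 ≈ 0.965400
step 3 [1.5y] swap r/2=563/29024: DF=(1 − 563/29024·(0.993300+0.965400))/(1+563/29024) = 9437/10000 ≈ 0.943700
step 4 [2y] swap r/2=65/2374: DF=(1 − 65/2374·(0.993300+0.965400+0.943700))/(1+65/2374) = 112/125 ≈ 0.896000
step 5 [2.5y] swap r/2=299/11697: DF=(1 − 299/11697·(0.993300+0.965400+0.943700+0.896000))/(1+299/11697) = 2201/2500 ≈ 0.880400
step 6 [3y] swap r/2=667/27727: DF=(1 − 667/27727·(0.993300+0.965400+0.943700+0.896000+0.880400))/(1+667/27727) = 4333/5000 ≈ 0.866600

1 1/2 9933/10000
2 1 4827/5000
3 3/2 9437/10000
4 2 112/125
5 5/2 2201/2500
6 3 4333/5000
f(1y,2y) = ((4827/5000)/(112/125) − 1)/(1) = 347/4480 ≈ 7.7455%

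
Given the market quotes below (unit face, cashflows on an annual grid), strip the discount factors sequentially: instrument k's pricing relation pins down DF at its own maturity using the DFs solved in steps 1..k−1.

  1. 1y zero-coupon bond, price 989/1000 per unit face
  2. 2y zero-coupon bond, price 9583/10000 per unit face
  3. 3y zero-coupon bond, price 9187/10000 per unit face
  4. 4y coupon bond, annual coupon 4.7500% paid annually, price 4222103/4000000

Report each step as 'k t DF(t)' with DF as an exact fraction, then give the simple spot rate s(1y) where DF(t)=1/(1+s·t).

1 1 989/1000
2 2 9583/10000
3 3 9187/10000
4 4 8777/10000
s(1y) = (1/(989/1000) − 1)/(1) = 11/989 ≈ 1.1122%

step 1 [1y] zero: DF = P = 989/1000 ≈ 0.989000
step 2 [2y] zero: DF = P = 9583/10000 ≈ 0.958300
step 3 [3y] zero: DF = P = 9187/10000 ≈ 0.918700
step 4 [4y] bond c/1=19/400: DF=(4222103/4000000 − 19/400·(0.989000+0.958300+0.918700))/(1+19/400) = 8777/10000 ≈ 0.877700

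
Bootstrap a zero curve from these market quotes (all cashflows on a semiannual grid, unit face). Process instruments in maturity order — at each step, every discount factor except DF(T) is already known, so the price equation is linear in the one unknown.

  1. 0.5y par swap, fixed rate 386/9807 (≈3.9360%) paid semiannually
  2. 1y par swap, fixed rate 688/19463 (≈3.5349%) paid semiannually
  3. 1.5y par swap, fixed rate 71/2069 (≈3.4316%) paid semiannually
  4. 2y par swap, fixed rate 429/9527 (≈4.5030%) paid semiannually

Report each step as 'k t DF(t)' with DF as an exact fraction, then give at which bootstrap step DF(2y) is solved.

step 1 [0.5y] swap r/2=193/9807: DF=(1 − 193/9807·(0))/(1+193/9807) = 9807/10000 ≈ 0.980700
step 2 [1y] swap r/2=344/19463: DF=(1 − 344/19463·(0.980700))/(1+344/19463) = 1207/1250 ≈ 0.965600
step 3 [1.5y] swap r/2=71/4138: DF=(1 − 71/4138·(0.980700+0.965600))/(1+71/4138) = 9503/10000 ≈ 0.950300
step 4 [2y] swap r/2=429/19054: DF=(1 − 429/19054·(0.980700+0.965600+0.950300))/(1+429/19054) = 4571/5000 ≈ 0.914200

1 1/2 9807/10000
2 1 1207/1250
3 3/2 9503/10000
4 2 4571/5000
DF(2y) is solved at step 4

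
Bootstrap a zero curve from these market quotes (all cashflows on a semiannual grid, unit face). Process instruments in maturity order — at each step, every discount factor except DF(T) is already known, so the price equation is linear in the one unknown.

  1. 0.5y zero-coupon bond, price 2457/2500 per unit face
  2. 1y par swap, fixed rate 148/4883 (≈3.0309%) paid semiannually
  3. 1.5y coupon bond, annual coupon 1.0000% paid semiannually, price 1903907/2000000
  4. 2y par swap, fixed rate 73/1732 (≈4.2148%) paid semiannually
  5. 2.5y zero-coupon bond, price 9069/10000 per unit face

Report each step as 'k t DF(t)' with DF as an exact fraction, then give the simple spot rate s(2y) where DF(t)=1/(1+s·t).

1 1/2 2457/2500
2 1 1213/1250
3 3/2 15/16
4 2 9197/10000
5 5/2 9069/10000
s(2y) = (1/(9197/10000) − 1)/(2) = 803/18394 ≈ 4.3656%

step 1 [0.5y] zero: DF = P = 2457/2500 ≈ 0.982800
step 2 [1y] swap r/2=74/4883: DF=(1 − 74/4883·(0.982800))/(1+74/4883) = 1213/1250 ≈ 0.970400
step 3 [1.5y] bond c/2=1/200: DF=(1903907/2000000 − 1/200·(0.982800+0.970400))/(1+1/200) = 15/16 ≈ 0.937500
step 4 [2y] swap r/2=73/3464: DF=(1 − 73/3464·(0.982800+0.970400+0.937500))/(1+73/3464) = 9197/10000 ≈ 0.919700
step 5 [2.5y] zero: DF = P = 9069/10000 ≈ 0.906900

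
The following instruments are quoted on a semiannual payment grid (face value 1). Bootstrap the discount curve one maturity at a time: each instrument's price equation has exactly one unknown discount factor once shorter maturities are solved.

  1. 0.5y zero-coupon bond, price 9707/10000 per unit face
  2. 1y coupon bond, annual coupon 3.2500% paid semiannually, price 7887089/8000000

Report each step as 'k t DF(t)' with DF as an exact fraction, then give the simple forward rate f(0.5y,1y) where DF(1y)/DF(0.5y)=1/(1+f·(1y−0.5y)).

step 1 [0.5y] zero: DF = P = 9707/10000 ≈ 0.970700
step 2 [1y] bond c/2=13/800: DF=(7887089/8000000 − 13/800·(0.970700))/(1+13/800) = 4773/5000 ≈ 0.954600

1 1/2 9707/10000
2 1 4773/5000
f(0.5y,1y) = ((9707/10000)/(4773/5000) − 1)/(1/2) = 161/4773 ≈ 3.3731%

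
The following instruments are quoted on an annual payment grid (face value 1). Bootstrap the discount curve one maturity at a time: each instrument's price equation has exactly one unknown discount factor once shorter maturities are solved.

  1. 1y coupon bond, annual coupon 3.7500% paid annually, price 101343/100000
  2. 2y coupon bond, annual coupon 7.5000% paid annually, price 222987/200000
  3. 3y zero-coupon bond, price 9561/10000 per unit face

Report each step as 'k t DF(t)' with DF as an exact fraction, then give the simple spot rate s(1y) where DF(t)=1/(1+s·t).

1 1 1221/1250
2 2 969/1000
3 3 9561/10000
s(1y) = (1/(1221/1250) − 1)/(1) = 29/1221 ≈ 2.3751%

step 1 [1y] bond c/1=3/80: DF=(101343/100000 − 3/80·(0))/(1+3/80) = 1221/1250 ≈ 0.976800
step 2 [2y] bond c/1=3/40: DF=(222987/200000 − 3/40·(0.976800))/(1+3/40) = 969/1000 ≈ 0.969000
step 3 [3y] zero: DF = P = 9561/10000 ≈ 0.956100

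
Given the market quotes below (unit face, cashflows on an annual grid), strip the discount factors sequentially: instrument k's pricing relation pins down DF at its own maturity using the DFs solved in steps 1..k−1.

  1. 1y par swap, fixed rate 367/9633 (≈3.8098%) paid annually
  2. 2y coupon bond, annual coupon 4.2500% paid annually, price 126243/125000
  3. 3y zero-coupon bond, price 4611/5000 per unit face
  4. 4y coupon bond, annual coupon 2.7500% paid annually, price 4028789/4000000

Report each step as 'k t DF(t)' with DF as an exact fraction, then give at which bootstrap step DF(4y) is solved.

step 1 [1y] swap r/1=367/9633: DF=(1 − 367/9633·(0))/(1+367/9633) = 9633/10000 ≈ 0.963300
step 2 [2y] bond c/1=17/400: DF=(126243/125000 − 17/400·(0.963300))/(1+17/400) = 1859/2000 ≈ 0.929500
step 3 [3y] zero: DF = P = 4611/5000 ≈ 0.922200
step 4 [4y] bond c/1=11/400: DF=(4028789/4000000 − 11/400·(0.963300+0.929500+0.922200))/(1+11/400) = 9049/10000 ≈ 0.904900

1 1 9633/10000
2 2 1859/2000
3 3 4611/5000
4 4 9049/10000
DF(4y) is solved at step 4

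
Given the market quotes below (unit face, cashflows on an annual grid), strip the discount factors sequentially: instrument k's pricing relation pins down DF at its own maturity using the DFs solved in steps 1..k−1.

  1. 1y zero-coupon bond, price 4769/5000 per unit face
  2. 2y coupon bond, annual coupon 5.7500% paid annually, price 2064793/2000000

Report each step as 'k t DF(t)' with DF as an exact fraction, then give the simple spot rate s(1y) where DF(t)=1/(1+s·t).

1 1 4769/5000
2 2 2311/2500
s(1y) = (1/(4769/5000) − 1)/(1) = 231/4769 ≈ 4.8438%

step 1 [1y] zero: DF = P = 4769/5000 ≈ 0.953800
step 2 [2y] bond c/1=23/400: DF=(2064793/2000000 − 23/400·(0.953800))/(1+23/400) = 2311/2500 ≈ 0.924400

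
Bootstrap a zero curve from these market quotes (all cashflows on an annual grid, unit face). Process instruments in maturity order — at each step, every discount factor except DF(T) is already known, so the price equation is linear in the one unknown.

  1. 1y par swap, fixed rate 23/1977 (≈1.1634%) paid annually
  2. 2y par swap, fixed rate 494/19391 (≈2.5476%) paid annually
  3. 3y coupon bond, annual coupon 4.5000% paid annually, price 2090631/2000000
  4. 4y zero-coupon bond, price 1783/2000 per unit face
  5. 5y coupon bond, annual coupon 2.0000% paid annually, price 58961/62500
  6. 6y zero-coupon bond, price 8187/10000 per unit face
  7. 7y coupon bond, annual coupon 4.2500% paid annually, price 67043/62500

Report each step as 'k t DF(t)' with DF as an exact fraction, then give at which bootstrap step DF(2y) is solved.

step 1 [1y] swap r/1=23/1977: DF=(1 − 23/1977·(0))/(1+23/1977) = 1977/2000 ≈ 0.988500
step 2 [2y] swap r/1=494/19391: DF=(1 − 494/19391·(0.988500))/(1+494/19391) = 4753/5000 ≈ 0.950600
step 3 [3y] bond c/1=9/200: DF=(2090631/2000000 − 9/200·(0.988500+0.950600))/(1+9/200) = 573/625 ≈ 0.916800
step 4 [4y] zero: DF = P = 1783/2000 ≈ 0.891500
step 5 [5y] bond c/1=1/50: DF=(58961/62500 − 1/50·(0.988500+0.950600+0.916800+0.891500))/(1+1/50) = 4257/5000 ≈ 0.851400
step 6 [6y] zero: DF = P = 8187/10000 ≈ 0.818700
step 7 [7y] bond c/1=17/400: DF=(67043/62500 − 17/400·(0.988500+0.950600+0.916800+0.891500+0.851400+0.818700))/(1+17/400) = 8081/10000 ≈ 0.808100

1 1 1977/2000
2 2 4753/5000
3 3 573/625
4 4 1783/2000
5 5 4257/5000
6 6 8187/10000
7 7 8081/10000
DF(2y) is solved at step 2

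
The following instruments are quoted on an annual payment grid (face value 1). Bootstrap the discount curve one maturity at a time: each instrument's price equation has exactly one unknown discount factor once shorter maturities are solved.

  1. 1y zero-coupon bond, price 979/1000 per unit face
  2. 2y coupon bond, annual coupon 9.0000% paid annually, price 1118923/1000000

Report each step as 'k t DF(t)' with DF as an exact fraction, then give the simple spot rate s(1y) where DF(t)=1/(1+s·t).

step 1 [1y] zero: DF = P = 979/1000 ≈ 0.979000
step 2 [2y] bond c/1=9/100: DF=(1118923/1000000 − 9/100·(0.979000))/(1+9/100) = 9457/10000 ≈ 0.945700

1 1 979/1000
2 2 9457/10000
s(1y) = (1/(979/1000) − 1)/(1) = 21/979 ≈ 2.1450%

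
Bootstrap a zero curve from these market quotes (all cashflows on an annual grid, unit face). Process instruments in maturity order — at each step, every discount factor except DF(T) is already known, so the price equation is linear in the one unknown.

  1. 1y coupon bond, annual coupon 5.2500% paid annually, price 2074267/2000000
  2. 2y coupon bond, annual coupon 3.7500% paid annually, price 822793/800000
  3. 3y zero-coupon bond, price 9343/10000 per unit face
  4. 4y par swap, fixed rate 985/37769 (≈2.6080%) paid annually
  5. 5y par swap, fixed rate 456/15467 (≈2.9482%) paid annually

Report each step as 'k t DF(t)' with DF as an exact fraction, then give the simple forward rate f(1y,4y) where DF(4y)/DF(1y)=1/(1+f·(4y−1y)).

step 1 [1y] bond c/1=21/400: DF=(2074267/2000000 − 21/400·(0))/(1+21/400) = 4927/5000 ≈ 0.985400
step 2 [2y] bond c/1=3/80: DF=(822793/800000 − 3/80·(0.985400))/(1+3/80) = 9557/10000 ≈ 0.955700
step 3 [3y] zero: DF = P = 9343/10000 ≈ 0.934300
step 4 [4y] swap r/1=985/37769: DF=(1 − 985/37769·(0.985400+0.955700+0.934300))/(1+985/37769) = 1803/2000 ≈ 0.901500
step 5 [5y] swap r/1=456/15467: DF=(1 − 456/15467·(0.985400+0.955700+0.934300+0.901500))/(1+456/15467) = 1079/1250 ≈ 0.863200

1 1 4927/5000
2 2 9557/10000
3 3 9343/10000
4 4 1803/2000
5 5 1079/1250
f(1y,4y) = ((4927/5000)/(1803/2000) − 1)/(3) = 839/27045 ≈ 3.1022%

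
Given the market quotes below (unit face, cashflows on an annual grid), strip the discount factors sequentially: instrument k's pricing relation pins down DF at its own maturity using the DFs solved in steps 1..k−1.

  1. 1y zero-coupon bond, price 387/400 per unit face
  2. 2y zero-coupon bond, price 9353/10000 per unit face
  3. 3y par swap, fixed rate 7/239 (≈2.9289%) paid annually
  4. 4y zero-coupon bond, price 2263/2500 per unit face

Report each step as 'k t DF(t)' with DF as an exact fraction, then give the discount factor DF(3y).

step 1 [1y] zero: DF = P = 387/400 ≈ 0.967500
step 2 [2y] zero: DF = P = 9353/10000 ≈ 0.935300
step 3 [3y] swap r/1=7/239: DF=(1 − 7/239·(0.967500+0.935300))/(1+7/239) = 4587/5000 ≈ 0.917400
step 4 [4y] zero: DF = P = 2263/2500 ≈ 0.905200

1 1 387/400
2 2 9353/10000
3 3 4587/5000
4 4 2263/2500
DF(3y) = 4587/5000 ≈ 0.917400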